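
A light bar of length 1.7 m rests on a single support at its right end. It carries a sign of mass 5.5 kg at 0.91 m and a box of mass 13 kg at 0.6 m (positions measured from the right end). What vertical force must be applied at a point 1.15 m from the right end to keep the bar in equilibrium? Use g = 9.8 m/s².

F ≈ 109 N

About the right end:
Sign: 5.5 × 9.8 = 53.9 N down at 0.91 m → arm 0.91 m, τ = 53.9 × 0.91 = 49.05 N·m counterclockwise.
Box: 13 × 9.8 = 127.4 N down at 0.6 m → arm 0.6 m, τ = 127.4 × 0.6 = 76.44 N·m counterclockwise.
Net moment of the loads = 125.5 N·m counterclockwise.
The upward force F acts at a point 1.15 m from the right end, arm 1.15 m, giving F × 1.15 clockwise.
Setting net torque to zero: F × 1.15 = 125.5 → F = 125.5 / 1.15 = 109 N.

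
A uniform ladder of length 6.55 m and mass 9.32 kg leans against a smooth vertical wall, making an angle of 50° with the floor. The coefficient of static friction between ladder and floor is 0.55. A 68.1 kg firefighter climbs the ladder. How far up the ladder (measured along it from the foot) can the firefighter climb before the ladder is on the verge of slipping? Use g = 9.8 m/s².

Sum moments about the foot of the ladder (the floor normal and friction both act there and drop out).
Ladder weight 9.32×9.8 = 91.34 N acts at 3.275 m along the ladder; its horizontal arm is 3.275·cos50° = 2.105 m → τ = 192.3 N·m clockwise.
Firefighter weight 68.1×9.8 = 667.4 N at distance d → arm d·cos50° → τ = 667.4·d·0.6428 clockwise.
Wall normal N at the top has arm L sinθ = 5.018 m counterclockwise, so Στ = 0 gives N·5.018 = 192.3 + 429·d.
ΣFy = 0 ⇒ N_floor = 758.7 N, so the maximum friction is μ_s·N_floor = 0.55×758.7 = 417.3 N. ΣFx = 0 ⇒ N_wall = f, so at the slipping point N = 417.3 N.
Substituting: 417.3×5.018 = 192.3 + 429·d ⇒ d = (2094 − 192.3) / 429 = 4.43 m.

d ≈ 4.43 m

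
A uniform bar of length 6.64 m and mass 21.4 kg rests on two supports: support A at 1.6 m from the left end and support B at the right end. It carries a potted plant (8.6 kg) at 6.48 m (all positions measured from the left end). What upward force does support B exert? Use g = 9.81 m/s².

R_B ≈ 153 N

Taking torques about support A:
Beam weight: 21.4 × 9.81 = 209.9 N down at 3.32 m → arm 1.72 m, τ = 209.9 × 1.72 = 361 N·m clockwise.
Potted plant: 8.6 × 9.81 = 84.37 N down at 6.48 m → arm 4.88 m, τ = 84.37 × 4.88 = 411.7 N·m clockwise.
Net load moment about support A = 772.7 N·m clockwise.
Reaction R at support B is upward at 6.64 m, arm 5.04 m → moment R × 5.04 counterclockwise.
Στ = 0 ⇒ R × 5.04 = 772.7 ⇒ R = 153 N.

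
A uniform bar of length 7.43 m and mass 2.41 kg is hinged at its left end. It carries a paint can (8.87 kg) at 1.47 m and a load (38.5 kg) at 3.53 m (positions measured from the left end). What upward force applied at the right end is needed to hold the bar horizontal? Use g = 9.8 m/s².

Taking torques about the left end:
Beam weight: 2.41 × 9.8 = 23.62 N down at 3.715 m → arm 3.715 m, τ = 23.62 × 3.715 = 87.75 N·m clockwise.
Paint can: 8.87 × 9.8 = 86.93 N down at 1.47 m → arm 1.47 m, τ = 86.93 × 1.47 = 127.8 N·m clockwise.
Load: 38.5 × 9.8 = 377.3 N down at 3.53 m → arm 3.53 m, τ = 377.3 × 3.53 = 1332 N·m clockwise.
Net moment of the loads = 1548 N·m clockwise.
The upward force F acts at the right end, arm 7.43 m, giving F × 7.43 counterclockwise.
Στ = 0 ⇒ F × 7.43 = 1548 ⇒ F = 1548 / 7.43 = 208 N.

F ≈ 208 N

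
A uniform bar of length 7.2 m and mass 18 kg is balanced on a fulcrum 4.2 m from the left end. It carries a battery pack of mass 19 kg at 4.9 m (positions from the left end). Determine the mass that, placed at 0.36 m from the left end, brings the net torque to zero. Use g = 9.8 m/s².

Sum moments about the fulcrum (at 4.2 m from the left end) (the support reaction has zero arm there).
Beam weight: 18 × 9.8 = 176.4 N down at 3.6 m → arm 0.6 m, τ = 176.4 × 0.6 = 105.8 N·m counterclockwise.
Battery pack: 19 × 9.8 = 186.2 N down at 4.9 m → arm 0.7 m, τ = 186.2 × 0.7 = 130.3 N·m clockwise.
Net moment of known loads = 24.5 N·m clockwise.
An unknown mass m at 0.36 m has arm 3.84 m; its moment is m·g·3.84 counterclockwise.
For rotational equilibrium, m × 9.8 × 3.84 = 24.5, so m = 24.5 / (9.8 × 3.84) = 0.651 kg.

m ≈ 0.651 kg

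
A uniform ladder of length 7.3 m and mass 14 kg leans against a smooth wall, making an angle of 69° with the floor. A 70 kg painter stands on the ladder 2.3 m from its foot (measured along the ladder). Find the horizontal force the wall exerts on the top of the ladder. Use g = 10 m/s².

Choose the foot of the ladder as the axis so the floor normal and friction both act there and drop out.
Ladder weight 14×10 = 140 N acts at 3.65 m along the ladder; its horizontal arm is 3.65·cos69° = 1.308 m → τ = 183.1 N·m clockwise.
Painter: 70×10 = 700 N at 2.3 m → arm 0.8242 m → τ = 576.9 N·m clockwise.
Wall normal N acts horizontally at the top; its moment arm is the height L sinθ = 7.3·sin69° = 6.815 m, counterclockwise.
Balancing moments: N × 6.815 = 760, giving N = 112 N.

N_wall ≈ 112 N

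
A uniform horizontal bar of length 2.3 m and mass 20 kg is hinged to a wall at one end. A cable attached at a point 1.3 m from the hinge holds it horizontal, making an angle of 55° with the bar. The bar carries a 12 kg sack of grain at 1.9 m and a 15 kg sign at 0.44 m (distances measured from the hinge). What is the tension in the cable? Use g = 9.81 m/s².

T ≈ 483 N

Sum moments about the hinge (the unknown hinge reaction has zero arm there).
Beam weight: 20 × 9.81 = 196.2 N down at 1.15 m → arm 1.15 m, τ = 196.2 × 1.15 = 225.6 N·m clockwise.
Sack of grain: 12 × 9.81 = 117.7 N down at 1.9 m → arm 1.9 m, τ = 117.7 × 1.9 = 223.6 N·m clockwise.
Sign: 15 × 9.81 = 147.2 N down at 0.44 m → arm 0.44 m, τ = 147.2 × 0.44 = 64.77 N·m clockwise.
Total clockwise load moment = 514 N·m.
The cable tension T acts at 1.3 m; only its component perpendicular to the bar, T sinθ, produces torque. sin 55° = 0.8192.
Στ = 0 ⇒ T × 1.3 × 0.8192 = 514 ⇒ T = 514 / 1.065 = 483 N.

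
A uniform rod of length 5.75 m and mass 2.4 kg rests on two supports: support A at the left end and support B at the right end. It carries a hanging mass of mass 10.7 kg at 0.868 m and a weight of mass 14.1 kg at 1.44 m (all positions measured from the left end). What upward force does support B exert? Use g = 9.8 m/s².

R_B ≈ 62.2 N

Taking torques about support A:
Beam weight: 2.4 × 9.8 = 23.52 N down at 2.875 m → arm 2.875 m, τ = 23.52 × 2.875 = 67.62 N·m clockwise.
Hanging mass: 10.7 × 9.8 = 104.9 N down at 0.868 m → arm 0.868 m, τ = 104.9 × 0.868 = 91.05 N·m clockwise.
Weight: 14.1 × 9.8 = 138.2 N down at 1.44 m → arm 1.44 m, τ = 138.2 × 1.44 = 199 N·m clockwise.
Net load moment about support A = 357.7 N·m clockwise.
Reaction R at support B is upward at 5.75 m, arm 5.75 m → moment R × 5.75 counterclockwise.
Balancing moments: R × 5.75 = 357.7, giving R = 62.2 N.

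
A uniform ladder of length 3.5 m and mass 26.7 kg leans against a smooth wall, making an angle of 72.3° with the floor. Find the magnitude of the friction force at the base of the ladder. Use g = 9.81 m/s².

f ≈ 41.8 N

Choose the foot of the ladder as the axis so the floor normal and friction both act there and drop out.
Ladder weight 26.7×9.81 = 261.9 N acts at 1.75 m along the ladder; its horizontal arm is 1.75·cos72.3° = 0.5321 m → τ = 139.4 N·m clockwise.
Wall normal N acts horizontally at the top; its moment arm is the height L sinθ = 3.5·sin72.3° = 3.334 m, counterclockwise.
Balancing moments: N × 3.334 = 139.4, giving N = 41.8 N.
ΣFx = 0: friction at the foot balances the wall's push, so f = N_wall = 41.8 N.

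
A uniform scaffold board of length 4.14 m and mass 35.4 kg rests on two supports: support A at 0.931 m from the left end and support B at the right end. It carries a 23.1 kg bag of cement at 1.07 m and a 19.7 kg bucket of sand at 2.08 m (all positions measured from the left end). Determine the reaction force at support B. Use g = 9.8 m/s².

Sum moments about support A (its reaction then has zero moment arm).
Beam weight: 35.4 × 9.8 = 346.9 N down at 2.07 m → arm 1.139 m, τ = 346.9 × 1.139 = 395.1 N·m clockwise.
Bag of cement: 23.1 × 9.8 = 226.4 N down at 1.07 m → arm 0.139 m, τ = 226.4 × 0.139 = 31.47 N·m clockwise.
Bucket of sand: 19.7 × 9.8 = 193.1 N down at 2.08 m → arm 1.149 m, τ = 193.1 × 1.149 = 221.9 N·m clockwise.
Net load moment about support A = 648.5 N·m clockwise.
Reaction R at support B is upward at 4.14 m, arm 3.209 m → moment R × 3.209 counterclockwise.
Setting net torque to zero: R × 3.209 = 648.5 → R = 202 N.

R_B ≈ 202 N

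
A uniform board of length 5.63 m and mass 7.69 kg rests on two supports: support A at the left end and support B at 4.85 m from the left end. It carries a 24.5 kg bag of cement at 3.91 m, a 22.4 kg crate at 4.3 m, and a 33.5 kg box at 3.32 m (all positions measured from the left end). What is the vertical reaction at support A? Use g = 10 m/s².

R_A ≈ 211 N

Sum moments about support B (its reaction then has zero moment arm).
Beam weight: 7.69 × 10 = 76.9 N down at 2.815 m → arm 2.035 m, τ = 76.9 × 2.035 = 156.5 N·m counterclockwise.
Bag of cement: 24.5 × 10 = 245 N down at 3.91 m → arm 0.94 m, τ = 245 × 0.94 = 230.3 N·m counterclockwise.
Crate: 22.4 × 10 = 224 N down at 4.3 m → arm 0.55 m, τ = 224 × 0.55 = 123.2 N·m counterclockwise.
Box: 33.5 × 10 = 335 N down at 3.32 m → arm 1.53 m, τ = 335 × 1.53 = 512.5 N·m counterclockwise.
Net load moment about support B = 1022 N·m counterclockwise.
Reaction R at support A is upward at 0 m, arm 4.85 m → moment R × 4.85 clockwise.
For rotational equilibrium, R × 4.85 = 1022, so R = 211 N.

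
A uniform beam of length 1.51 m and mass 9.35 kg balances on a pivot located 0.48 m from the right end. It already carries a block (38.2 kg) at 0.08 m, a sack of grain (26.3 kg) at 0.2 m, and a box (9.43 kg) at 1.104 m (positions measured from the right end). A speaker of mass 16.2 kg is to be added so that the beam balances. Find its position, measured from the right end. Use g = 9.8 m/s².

Sum moments about the pivot (at 0.48 m from the right end) (the support reaction has zero arm there).
Beam weight: 9.35 × 9.8 = 91.63 N down at 0.755 m → arm 0.275 m, τ = 91.63 × 0.275 = 25.2 N·m counterclockwise.
Block: 38.2 × 9.8 = 374.4 N down at 0.08 m → arm 0.4 m, τ = 374.4 × 0.4 = 149.8 N·m clockwise.
Sack of grain: 26.3 × 9.8 = 257.7 N down at 0.2 m → arm 0.28 m, τ = 257.7 × 0.28 = 72.16 N·m clockwise.
Box: 9.43 × 9.8 = 92.41 N down at 1.104 m → arm 0.624 m, τ = 92.41 × 0.624 = 57.66 N·m counterclockwise.
Net moment of existing loads = 139.1 N·m clockwise.
The speaker weighs 16.2 × 9.8 = 158.8 N and must supply an equal counterclockwise moment, so its lever arm about the pivot is 139.1 / 158.8 = 0.876 m.
That puts it at 0.48 + 0.876 = 1.36 m from the right end.

x ≈ 1.36 m from the right end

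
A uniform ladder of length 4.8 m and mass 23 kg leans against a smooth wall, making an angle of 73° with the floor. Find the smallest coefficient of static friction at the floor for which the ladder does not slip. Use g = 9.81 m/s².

About the foot of the ladder:
Ladder weight 23×9.81 = 225.6 N acts at 2.4 m along the ladder; its horizontal arm is 2.4·cos73° = 0.7017 m → τ = 158.3 N·m clockwise.
Wall normal N acts horizontally at the top; its moment arm is the height L sinθ = 4.8·sin73° = 4.59 m, counterclockwise.
Στ = 0 ⇒ N × 4.59 = 158.3 ⇒ N = 34.49 N.
ΣFx = 0 ⇒ f = N_wall = 34.49 N. ΣFy = 0 ⇒ N_floor = 225.6 N.
μ_min = f / N_floor = 34.49 / 225.6 = 0.153.

μ_min ≈ 0.153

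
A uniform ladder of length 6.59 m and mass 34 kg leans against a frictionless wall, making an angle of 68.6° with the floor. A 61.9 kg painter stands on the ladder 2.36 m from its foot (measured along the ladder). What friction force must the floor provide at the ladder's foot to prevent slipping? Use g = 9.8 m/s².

Choose the foot of the ladder as the axis so the floor normal and friction both act there and drop out.
Ladder weight 34×9.8 = 333.2 N acts at 3.295 m along the ladder; its horizontal arm is 3.295·cos68.6° = 1.202 m → τ = 400.5 N·m clockwise.
Painter: 61.9×9.8 = 606.6 N at 2.36 m → arm 0.8611 m → τ = 522.3 N·m clockwise.
Wall normal N acts horizontally at the top; its moment arm is the height L sinθ = 6.59·sin68.6° = 6.136 m, counterclockwise.
Setting net torque to zero: N × 6.136 = 922.8 → N = 150 N.
ΣFx = 0: friction at the foot balances the wall's push, so f = N_wall = 150 N.

f ≈ 150 N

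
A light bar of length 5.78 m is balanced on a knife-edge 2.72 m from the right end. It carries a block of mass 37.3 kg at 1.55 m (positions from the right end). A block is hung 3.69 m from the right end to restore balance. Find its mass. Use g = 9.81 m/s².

Taking torques about the knife-edge (at 2.72 m from the right end):
Block: 37.3 × 9.81 = 365.9 N down at 1.55 m → arm 1.17 m, τ = 365.9 × 1.17 = 428.1 N·m clockwise.
Net moment of known loads = 428.1 N·m clockwise.
An unknown mass m at 3.69 m has arm 0.97 m; its moment is m·g·0.97 counterclockwise.
Setting net torque to zero: m × 9.81 × 0.97 = 428.1 → m = 428.1 / (9.81 × 0.97) = 45 kg.

m ≈ 45 kg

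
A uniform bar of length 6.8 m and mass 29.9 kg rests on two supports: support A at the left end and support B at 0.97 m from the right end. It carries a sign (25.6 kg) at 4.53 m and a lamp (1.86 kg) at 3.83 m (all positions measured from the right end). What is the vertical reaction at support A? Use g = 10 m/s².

Take moments about support B.
Beam weight: 29.9 × 10 = 299 N down at 3.4 m → arm 2.43 m, τ = 299 × 2.43 = 726.6 N·m counterclockwise.
Sign: 25.6 × 10 = 256 N down at 4.53 m → arm 3.56 m, τ = 256 × 3.56 = 911.4 N·m counterclockwise.
Lamp: 1.86 × 10 = 18.6 N down at 3.83 m → arm 2.86 m, τ = 18.6 × 2.86 = 53.2 N·m counterclockwise.
Net load moment about support B = 1691 N·m counterclockwise.
Reaction R at support A is upward at 6.8 m, arm 5.83 m → moment R × 5.83 clockwise.
Balancing moments: R × 5.83 = 1691, giving R = 290 N.

R_A ≈ 290 N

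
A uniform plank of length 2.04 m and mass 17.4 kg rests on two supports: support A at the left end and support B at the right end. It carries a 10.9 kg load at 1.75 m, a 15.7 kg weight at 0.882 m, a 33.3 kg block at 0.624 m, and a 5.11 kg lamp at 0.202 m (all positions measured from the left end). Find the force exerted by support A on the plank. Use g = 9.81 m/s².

R_A ≈ 460 N

Taking torques about support B:
Beam weight: 17.4 × 9.81 = 170.7 N down at 1.02 m → arm 1.02 m, τ = 170.7 × 1.02 = 174.1 N·m counterclockwise.
Load: 10.9 × 9.81 = 106.9 N down at 1.75 m → arm 0.29 m, τ = 106.9 × 0.29 = 31 N·m counterclockwise.
Weight: 15.7 × 9.81 = 154 N down at 0.882 m → arm 1.158 m, τ = 154 × 1.158 = 178.3 N·m counterclockwise.
Block: 33.3 × 9.81 = 326.7 N down at 0.624 m → arm 1.416 m, τ = 326.7 × 1.416 = 462.6 N·m counterclockwise.
Lamp: 5.11 × 9.81 = 50.13 N down at 0.202 m → arm 1.838 m, τ = 50.13 × 1.838 = 92.14 N·m counterclockwise.
Net load moment about support B = 938.1 N·m counterclockwise.
Reaction R at support A is upward at 0 m, arm 2.04 m → moment R × 2.04 clockwise.
For rotational equilibrium, R × 2.04 = 938.1, so R = 460 N.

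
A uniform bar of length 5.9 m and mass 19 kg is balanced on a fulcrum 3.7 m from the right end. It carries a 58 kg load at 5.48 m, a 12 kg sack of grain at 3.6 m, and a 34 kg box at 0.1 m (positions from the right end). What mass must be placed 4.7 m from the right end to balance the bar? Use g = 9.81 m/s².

m ≈ 34.6 kg

Take moments about the fulcrum (at 3.7 m from the right end).
Beam weight: 19 × 9.81 = 186.4 N down at 2.95 m → arm 0.75 m, τ = 186.4 × 0.75 = 139.8 N·m clockwise.
Load: 58 × 9.81 = 569 N down at 5.48 m → arm 1.78 m, τ = 569 × 1.78 = 1013 N·m counterclockwise.
Sack of grain: 12 × 9.81 = 117.7 N down at 3.6 m → arm 0.1 m, τ = 117.7 × 0.1 = 11.77 N·m clockwise.
Box: 34 × 9.81 = 333.5 N down at 0.1 m → arm 3.6 m, τ = 333.5 × 3.6 = 1201 N·m clockwise.
Net moment of known loads = 339.6 N·m clockwise.
An unknown mass m at 4.7 m has arm 1 m; its moment is m·g·1 counterclockwise.
Setting net torque to zero: m × 9.81 × 1 = 339.6 → m = 339.6 / (9.81 × 1) = 34.6 kg.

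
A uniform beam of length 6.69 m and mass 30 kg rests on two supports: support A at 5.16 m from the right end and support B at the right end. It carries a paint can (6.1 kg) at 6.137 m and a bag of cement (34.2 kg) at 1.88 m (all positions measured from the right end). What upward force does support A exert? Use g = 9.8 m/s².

R_A ≈ 384 N

Choose support B as the axis so its reaction then has zero moment arm.
Beam weight: 30 × 9.8 = 294 N down at 3.345 m → arm 3.345 m, τ = 294 × 3.345 = 983.4 N·m counterclockwise.
Paint can: 6.1 × 9.8 = 59.78 N down at 6.137 m → arm 6.137 m, τ = 59.78 × 6.137 = 366.9 N·m counterclockwise.
Bag of cement: 34.2 × 9.8 = 335.2 N down at 1.88 m → arm 1.88 m, τ = 335.2 × 1.88 = 630.2 N·m counterclockwise.
Net load moment about support B = 1980 N·m counterclockwise.
Reaction R at support A is upward at 5.16 m, arm 5.16 m → moment R × 5.16 clockwise.
Στ = 0 ⇒ R × 5.16 = 1980 ⇒ R = 384 N.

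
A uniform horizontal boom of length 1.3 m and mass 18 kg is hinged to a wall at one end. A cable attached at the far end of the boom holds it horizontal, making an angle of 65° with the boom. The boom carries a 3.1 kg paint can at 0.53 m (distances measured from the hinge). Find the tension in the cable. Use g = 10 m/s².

T ≈ 113 N

Choose the hinge as the axis so the unknown hinge reaction has zero arm there.
Beam weight: 18 × 10 = 180 N down at 0.65 m → arm 0.65 m, τ = 180 × 0.65 = 117 N·m clockwise.
Paint can: 3.1 × 10 = 31 N down at 0.53 m → arm 0.53 m, τ = 31 × 0.53 = 16.43 N·m clockwise.
Total clockwise load moment = 133.4 N·m.
The cable tension T acts at 1.3 m; only its component perpendicular to the boom, T sinθ, produces torque. sin 65° = 0.9063.
Setting net torque to zero: T × 1.3 × 0.9063 = 133.4 → T = 133.4 / 1.178 = 113 N.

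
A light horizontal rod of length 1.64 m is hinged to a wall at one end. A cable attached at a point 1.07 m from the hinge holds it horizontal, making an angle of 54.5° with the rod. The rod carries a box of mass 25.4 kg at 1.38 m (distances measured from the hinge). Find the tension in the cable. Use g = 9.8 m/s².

Choose the hinge as the axis so the unknown hinge reaction has zero arm there.
Box: 25.4 × 9.8 = 248.9 N down at 1.38 m → arm 1.38 m, τ = 248.9 × 1.38 = 343.5 N·m clockwise.
Total clockwise load moment = 343.5 N·m.
The cable tension T acts at 1.07 m; only its component perpendicular to the rod, T sinθ, produces torque. sin 54.5° = 0.8141.
For rotational equilibrium, T × 1.07 × 0.8141 = 343.5, so T = 343.5 / 0.8711 = 394 N.

T ≈ 394 N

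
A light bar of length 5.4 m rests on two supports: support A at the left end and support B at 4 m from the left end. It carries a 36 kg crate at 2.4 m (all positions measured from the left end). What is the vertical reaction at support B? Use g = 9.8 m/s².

Choose support A as the axis so its reaction then has zero moment arm.
Crate: 36 × 9.8 = 352.8 N down at 2.4 m → arm 2.4 m, τ = 352.8 × 2.4 = 846.7 N·m clockwise.
Net load moment about support A = 846.7 N·m clockwise.
Reaction R at support B is upward at 4 m, arm 4 m → moment R × 4 counterclockwise.
Setting net torque to zero: R × 4 = 846.7 → R = 212 N.

R_B ≈ 212 N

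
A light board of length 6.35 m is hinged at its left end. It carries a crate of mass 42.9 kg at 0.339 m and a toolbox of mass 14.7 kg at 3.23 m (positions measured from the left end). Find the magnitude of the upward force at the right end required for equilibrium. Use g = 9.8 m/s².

About the left end:
Crate: 42.9 × 9.8 = 420.4 N down at 0.339 m → arm 0.339 m, τ = 420.4 × 0.339 = 142.5 N·m clockwise.
Toolbox: 14.7 × 9.8 = 144.1 N down at 3.23 m → arm 3.23 m, τ = 144.1 × 3.23 = 465.4 N·m clockwise.
Net moment of the loads = 607.9 N·m clockwise.
The upward force F acts at the right end, arm 6.35 m, giving F × 6.35 counterclockwise.
Setting net torque to zero: F × 6.35 = 607.9 → F = 607.9 / 6.35 = 95.7 N.

F ≈ 95.7 N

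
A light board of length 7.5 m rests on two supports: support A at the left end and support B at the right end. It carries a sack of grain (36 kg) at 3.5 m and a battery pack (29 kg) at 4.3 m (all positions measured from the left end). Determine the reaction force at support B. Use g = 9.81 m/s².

Take moments about support A.
Sack of grain: 36 × 9.81 = 353.2 N down at 3.5 m → arm 3.5 m, τ = 353.2 × 3.5 = 1236 N·m clockwise.
Battery pack: 29 × 9.81 = 284.5 N down at 4.3 m → arm 4.3 m, τ = 284.5 × 4.3 = 1223 N·m clockwise.
Net load moment about support A = 2459 N·m clockwise.
Reaction R at support B is upward at 7.5 m, arm 7.5 m → moment R × 7.5 counterclockwise.
Balancing moments: R × 7.5 = 2459, giving R = 328 N.

R_B ≈ 328 N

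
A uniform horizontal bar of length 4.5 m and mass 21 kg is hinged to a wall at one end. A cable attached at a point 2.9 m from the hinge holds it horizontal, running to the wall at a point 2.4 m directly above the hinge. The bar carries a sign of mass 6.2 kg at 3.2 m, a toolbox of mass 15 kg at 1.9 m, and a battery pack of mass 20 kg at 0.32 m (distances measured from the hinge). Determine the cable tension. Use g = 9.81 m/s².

Choose the hinge as the axis so the unknown hinge reaction has zero arm there.
Beam weight: 21 × 9.81 = 206 N down at 2.25 m → arm 2.25 m, τ = 206 × 2.25 = 463.5 N·m clockwise.
Sign: 6.2 × 9.81 = 60.82 N down at 3.2 m → arm 3.2 m, τ = 60.82 × 3.2 = 194.6 N·m clockwise.
Toolbox: 15 × 9.81 = 147.2 N down at 1.9 m → arm 1.9 m, τ = 147.2 × 1.9 = 279.7 N·m clockwise.
Battery pack: 20 × 9.81 = 196.2 N down at 0.32 m → arm 0.32 m, τ = 196.2 × 0.32 = 62.78 N·m clockwise.
Total clockwise load moment = 1001 N·m.
The cable tension T acts at 2.9 m; only its component perpendicular to the bar, T sinθ, produces torque. sinθ = h/√(h²+d²) = 2.4/√(2.4²+2.9²) = 0.6376.
Στ = 0 ⇒ T × 2.9 × 0.6376 = 1001 ⇒ T = 1001 / 1.849 = 541 N.

T ≈ 541 N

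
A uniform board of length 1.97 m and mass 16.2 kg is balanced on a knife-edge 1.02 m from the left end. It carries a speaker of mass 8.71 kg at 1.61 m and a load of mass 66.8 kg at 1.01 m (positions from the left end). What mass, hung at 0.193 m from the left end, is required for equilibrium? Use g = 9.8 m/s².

Choose the knife-edge (at 1.02 m from the left end) as the axis so the support reaction has zero arm there.
Beam weight: 16.2 × 9.8 = 158.8 N down at 0.985 m → arm 0.035 m, τ = 158.8 × 0.035 = 5.558 N·m counterclockwise.
Speaker: 8.71 × 9.8 = 85.36 N down at 1.61 m → arm 0.59 m, τ = 85.36 × 0.59 = 50.36 N·m clockwise.
Load: 66.8 × 9.8 = 654.6 N down at 1.01 m → arm 0.01 m, τ = 654.6 × 0.01 = 6.546 N·m counterclockwise.
Net moment of known loads = 38.26 N·m clockwise.
An unknown mass m at 0.193 m has arm 0.827 m; its moment is m·g·0.827 counterclockwise.
For rotational equilibrium, m × 9.8 × 0.827 = 38.26, so m = 38.26 / (9.8 × 0.827) = 4.72 kg.

m ≈ 4.72 kg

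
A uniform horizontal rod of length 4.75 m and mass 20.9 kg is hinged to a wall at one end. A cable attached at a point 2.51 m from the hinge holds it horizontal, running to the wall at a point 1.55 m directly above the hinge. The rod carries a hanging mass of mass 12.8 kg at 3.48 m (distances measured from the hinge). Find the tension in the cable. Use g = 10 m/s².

T ≈ 714 N

About the hinge:
Beam weight: 20.9 × 10 = 209 N down at 2.375 m → arm 2.375 m, τ = 209 × 2.375 = 496.4 N·m clockwise.
Hanging mass: 12.8 × 10 = 128 N down at 3.48 m → arm 3.48 m, τ = 128 × 3.48 = 445.4 N·m clockwise.
Total clockwise load moment = 941.8 N·m.
The cable tension T acts at 2.51 m; only its component perpendicular to the rod, T sinθ, produces torque. sinθ = h/√(h²+d²) = 1.55/√(1.55²+2.51²) = 0.5254.
Setting net torque to zero: T × 2.51 × 0.5254 = 941.8 → T = 941.8 / 1.319 = 714 N.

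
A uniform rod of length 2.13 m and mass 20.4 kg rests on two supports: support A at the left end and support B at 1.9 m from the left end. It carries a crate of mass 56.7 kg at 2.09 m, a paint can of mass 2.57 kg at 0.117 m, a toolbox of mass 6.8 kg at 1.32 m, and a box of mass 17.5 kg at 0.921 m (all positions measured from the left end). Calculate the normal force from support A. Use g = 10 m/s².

R_A ≈ 168 N

About support B:
Beam weight: 20.4 × 10 = 204 N down at 1.065 m → arm 0.835 m, τ = 204 × 0.835 = 170.3 N·m counterclockwise.
Crate: 56.7 × 10 = 567 N down at 2.09 m → arm 0.19 m, τ = 567 × 0.19 = 107.7 N·m clockwise.
Paint can: 2.57 × 10 = 25.7 N down at 0.117 m → arm 1.783 m, τ = 25.7 × 1.783 = 45.82 N·m counterclockwise.
Toolbox: 6.8 × 10 = 68 N down at 1.32 m → arm 0.58 m, τ = 68 × 0.58 = 39.44 N·m counterclockwise.
Box: 17.5 × 10 = 175 N down at 0.921 m → arm 0.979 m, τ = 175 × 0.979 = 171.3 N·m counterclockwise.
Net load moment about support B = 319.2 N·m counterclockwise.
Reaction R at support A is upward at 0 m, arm 1.9 m → moment R × 1.9 clockwise.
For rotational equilibrium, R × 1.9 = 319.2, so R = 168 N.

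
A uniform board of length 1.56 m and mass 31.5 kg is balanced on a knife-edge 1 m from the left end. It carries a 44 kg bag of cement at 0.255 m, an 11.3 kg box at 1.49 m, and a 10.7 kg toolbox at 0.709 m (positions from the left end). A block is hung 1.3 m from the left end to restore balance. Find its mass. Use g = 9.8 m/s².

About the knife-edge (at 1 m from the left end):
Beam weight: 31.5 × 9.8 = 308.7 N down at 0.78 m → arm 0.22 m, τ = 308.7 × 0.22 = 67.91 N·m counterclockwise.
Bag of cement: 44 × 9.8 = 431.2 N down at 0.255 m → arm 0.745 m, τ = 431.2 × 0.745 = 321.2 N·m counterclockwise.
Box: 11.3 × 9.8 = 110.7 N down at 1.49 m → arm 0.49 m, τ = 110.7 × 0.49 = 54.24 N·m clockwise.
Toolbox: 10.7 × 9.8 = 104.9 N down at 0.709 m → arm 0.291 m, τ = 104.9 × 0.291 = 30.53 N·m counterclockwise.
Net moment of known loads = 365.4 N·m counterclockwise.
An unknown mass m at 1.3 m has arm 0.3 m; its moment is m·g·0.3 clockwise.
Balancing moments: m × 9.8 × 0.3 = 365.4, giving m = 365.4 / (9.8 × 0.3) = 124 kg.

m ≈ 124 kg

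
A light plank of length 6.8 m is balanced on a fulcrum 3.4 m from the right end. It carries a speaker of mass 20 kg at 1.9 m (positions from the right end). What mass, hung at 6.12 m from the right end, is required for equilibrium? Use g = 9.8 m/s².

Sum moments about the fulcrum (at 3.4 m from the right end) (the support reaction has zero arm there).
Speaker: 20 × 9.8 = 196 N down at 1.9 m → arm 1.5 m, τ = 196 × 1.5 = 294 N·m clockwise.
Net moment of known loads = 294 N·m clockwise.
An unknown mass m at 6.12 m has arm 2.72 m; its moment is m·g·2.72 counterclockwise.
For rotational equilibrium, m × 9.8 × 2.72 = 294, so m = 294 / (9.8 × 2.72) = 11 kg.

m ≈ 11 kg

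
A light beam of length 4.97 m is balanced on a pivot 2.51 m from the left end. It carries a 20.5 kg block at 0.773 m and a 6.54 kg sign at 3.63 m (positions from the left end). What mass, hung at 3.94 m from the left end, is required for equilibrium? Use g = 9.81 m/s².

m ≈ 19.8 kg

Taking torques about the pivot (at 2.51 m from the left end):
Block: 20.5 × 9.81 = 201.1 N down at 0.773 m → arm 1.737 m, τ = 201.1 × 1.737 = 349.3 N·m counterclockwise.
Sign: 6.54 × 9.81 = 64.16 N down at 3.63 m → arm 1.12 m, τ = 64.16 × 1.12 = 71.86 N·m clockwise.
Net moment of known loads = 277.4 N·m counterclockwise.
An unknown mass m at 3.94 m has arm 1.43 m; its moment is m·g·1.43 clockwise.
Στ = 0 ⇒ m × 9.81 × 1.43 = 277.4 ⇒ m = 277.4 / (9.81 × 1.43) = 19.8 kg.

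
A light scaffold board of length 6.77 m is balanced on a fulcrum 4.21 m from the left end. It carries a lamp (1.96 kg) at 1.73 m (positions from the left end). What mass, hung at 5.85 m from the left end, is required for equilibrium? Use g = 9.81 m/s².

m ≈ 2.96 kg

Choose the fulcrum (at 4.21 m from the left end) as the axis so the support reaction has zero arm there.
Lamp: 1.96 × 9.81 = 19.23 N down at 1.73 m → arm 2.48 m, τ = 19.23 × 2.48 = 47.69 N·m counterclockwise.
Net moment of known loads = 47.69 N·m counterclockwise.
An unknown mass m at 5.85 m has arm 1.64 m; its moment is m·g·1.64 clockwise.
Balancing moments: m × 9.81 × 1.64 = 47.69, giving m = 47.69 / (9.81 × 1.64) = 2.96 kg.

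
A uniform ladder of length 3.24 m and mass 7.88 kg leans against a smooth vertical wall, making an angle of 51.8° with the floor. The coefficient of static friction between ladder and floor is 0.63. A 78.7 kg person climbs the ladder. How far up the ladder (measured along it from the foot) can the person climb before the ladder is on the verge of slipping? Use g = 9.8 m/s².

Choose the foot of the ladder as the axis so the floor normal and friction both act there and drop out.
Ladder weight 7.88×9.8 = 77.22 N acts at 1.62 m along the ladder; its horizontal arm is 1.62·cos51.8° = 1.002 m → τ = 77.37 N·m clockwise.
Person weight 78.7×9.8 = 771.3 N at distance d → arm d·cos51.8° → τ = 771.3·d·0.6184 clockwise.
Wall normal N at the top has arm L sinθ = 2.546 m counterclockwise, so Στ = 0 gives N·2.546 = 77.37 + 477·d.
ΣFy = 0 ⇒ N_floor = 848.5 N, so the maximum friction is μ_s·N_floor = 0.63×848.5 = 534.6 N. ΣFx = 0 ⇒ N_wall = f, so at the slipping point N = 534.6 N.
Substituting: 534.6×2.546 = 77.37 + 477·d ⇒ d = (1361 − 77.37) / 477 = 2.69 m.

d ≈ 2.69 m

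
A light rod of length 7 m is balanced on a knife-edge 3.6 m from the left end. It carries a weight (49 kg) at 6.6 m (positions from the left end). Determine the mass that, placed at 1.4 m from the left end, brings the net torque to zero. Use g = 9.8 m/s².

m ≈ 66.8 kg

About the knife-edge (at 3.6 m from the left end):
Weight: 49 × 9.8 = 480.2 N down at 6.6 m → arm 3 m, τ = 480.2 × 3 = 1441 N·m clockwise.
Net moment of known loads = 1441 N·m clockwise.
An unknown mass m at 1.4 m has arm 2.2 m; its moment is m·g·2.2 counterclockwise.
For rotational equilibrium, m × 9.8 × 2.2 = 1441, so m = 1441 / (9.8 × 2.2) = 66.8 kg.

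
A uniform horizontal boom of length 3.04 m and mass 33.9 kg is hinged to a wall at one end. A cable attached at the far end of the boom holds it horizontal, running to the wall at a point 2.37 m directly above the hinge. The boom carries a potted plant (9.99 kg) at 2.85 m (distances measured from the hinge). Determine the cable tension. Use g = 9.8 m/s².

T ≈ 419 N

About the hinge:
Beam weight: 33.9 × 9.8 = 332.2 N down at 1.52 m → arm 1.52 m, τ = 332.2 × 1.52 = 504.9 N·m clockwise.
Potted plant: 9.99 × 9.8 = 97.9 N down at 2.85 m → arm 2.85 m, τ = 97.9 × 2.85 = 279 N·m clockwise.
Total clockwise load moment = 783.9 N·m.
The cable tension T acts at 3.04 m; only its component perpendicular to the boom, T sinθ, produces torque. sinθ = h/√(h²+d²) = 2.37/√(2.37²+3.04²) = 0.6148.
Setting net torque to zero: T × 3.04 × 0.6148 = 783.9 → T = 783.9 / 1.869 = 419 N.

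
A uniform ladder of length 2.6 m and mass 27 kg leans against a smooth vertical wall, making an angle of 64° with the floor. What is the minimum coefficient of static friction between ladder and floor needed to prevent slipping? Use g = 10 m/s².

μ_min ≈ 0.244

About the foot of the ladder:
Ladder weight 27×10 = 270 N acts at 1.3 m along the ladder; its horizontal arm is 1.3·cos64° = 0.5699 m → τ = 153.9 N·m clockwise.
Wall normal N acts horizontally at the top; its moment arm is the height L sinθ = 2.6·sin64° = 2.337 m, counterclockwise.
Στ = 0 ⇒ N × 2.337 = 153.9 ⇒ N = 65.85 N.
ΣFx = 0 ⇒ f = N_wall = 65.85 N. ΣFy = 0 ⇒ N_floor = 270 N.
μ_min = f / N_floor = 65.85 / 270 = 0.244.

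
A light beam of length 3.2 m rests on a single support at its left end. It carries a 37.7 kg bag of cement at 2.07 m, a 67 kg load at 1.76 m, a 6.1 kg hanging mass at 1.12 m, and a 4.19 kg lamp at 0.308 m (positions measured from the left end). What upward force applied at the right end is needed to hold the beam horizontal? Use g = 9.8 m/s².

F ≈ 625 N

Choose the left end as the axis so the unknown pivot reaction has zero arm there.
Bag of cement: 37.7 × 9.8 = 369.5 N down at 2.07 m → arm 2.07 m, τ = 369.5 × 2.07 = 764.9 N·m clockwise.
Load: 67 × 9.8 = 656.6 N down at 1.76 m → arm 1.76 m, τ = 656.6 × 1.76 = 1156 N·m clockwise.
Hanging mass: 6.1 × 9.8 = 59.78 N down at 1.12 m → arm 1.12 m, τ = 59.78 × 1.12 = 66.95 N·m clockwise.
Lamp: 4.19 × 9.8 = 41.06 N down at 0.308 m → arm 0.308 m, τ = 41.06 × 0.308 = 12.65 N·m clockwise.
Net moment of the loads = 2001 N·m clockwise.
The upward force F acts at the right end, arm 3.2 m, giving F × 3.2 counterclockwise.
Balancing moments: F × 3.2 = 2001, giving F = 2001 / 3.2 = 625 N.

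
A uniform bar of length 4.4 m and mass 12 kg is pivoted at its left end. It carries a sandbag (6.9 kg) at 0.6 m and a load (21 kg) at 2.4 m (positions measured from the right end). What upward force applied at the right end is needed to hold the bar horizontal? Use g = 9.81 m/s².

Choose the left end as the axis so the unknown pivot reaction has zero arm there.
Beam weight: 12 × 9.81 = 117.7 N down at 2.2 m → arm 2.2 m, τ = 117.7 × 2.2 = 258.9 N·m clockwise.
Sandbag: 6.9 × 9.81 = 67.69 N down at 0.6 m → arm 3.8 m, τ = 67.69 × 3.8 = 257.2 N·m clockwise.
Load: 21 × 9.81 = 206 N down at 2.4 m → arm 2 m, τ = 206 × 2 = 412 N·m clockwise.
Net moment of the loads = 928.1 N·m clockwise.
The upward force F acts at the right end, arm 4.4 m, giving F × 4.4 counterclockwise.
Balancing moments: F × 4.4 = 928.1, giving F = 928.1 / 4.4 = 211 N.

F ≈ 211 N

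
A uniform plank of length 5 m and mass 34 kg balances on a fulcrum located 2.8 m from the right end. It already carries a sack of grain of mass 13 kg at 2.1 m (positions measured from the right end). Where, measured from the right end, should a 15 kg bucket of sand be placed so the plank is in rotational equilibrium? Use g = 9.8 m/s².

Choose the fulcrum (at 2.8 m from the right end) as the axis so the support reaction has zero arm there.
Beam weight: 34 × 9.8 = 333.2 N down at 2.5 m → arm 0.3 m, τ = 333.2 × 0.3 = 99.96 N·m clockwise.
Sack of grain: 13 × 9.8 = 127.4 N down at 2.1 m → arm 0.7 m, τ = 127.4 × 0.7 = 89.18 N·m clockwise.
Net moment of existing loads = 189.1 N·m clockwise.
The bucket of sand weighs 15 × 9.8 = 147 N and must supply an equal counterclockwise moment, so its lever arm about the fulcrum is 189.1 / 147 = 1.29 m.
That puts it at 2.8 + 1.29 = 4.09 m from the right end.

x ≈ 4.09 m from the right end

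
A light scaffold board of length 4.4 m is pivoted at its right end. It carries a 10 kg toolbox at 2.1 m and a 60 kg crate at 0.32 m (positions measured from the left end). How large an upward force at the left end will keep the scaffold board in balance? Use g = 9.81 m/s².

F ≈ 597 N

Choose the right end as the axis so the unknown pivot reaction has zero arm there.
Toolbox: 10 × 9.81 = 98.1 N down at 2.1 m → arm 2.3 m, τ = 98.1 × 2.3 = 225.6 N·m counterclockwise.
Crate: 60 × 9.81 = 588.6 N down at 0.32 m → arm 4.08 m, τ = 588.6 × 4.08 = 2401 N·m counterclockwise.
Net moment of the loads = 2627 N·m counterclockwise.
The upward force F acts at the left end, arm 4.4 m, giving F × 4.4 clockwise.
Στ = 0 ⇒ F × 4.4 = 2627 ⇒ F = 2627 / 4.4 = 597 N.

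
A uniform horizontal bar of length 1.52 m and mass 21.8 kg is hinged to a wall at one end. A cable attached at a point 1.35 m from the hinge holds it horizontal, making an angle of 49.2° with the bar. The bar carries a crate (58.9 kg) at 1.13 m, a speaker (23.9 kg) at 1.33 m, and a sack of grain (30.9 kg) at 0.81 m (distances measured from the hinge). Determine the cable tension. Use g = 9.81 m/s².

Taking torques about the hinge:
Beam weight: 21.8 × 9.81 = 213.9 N down at 0.76 m → arm 0.76 m, τ = 213.9 × 0.76 = 162.6 N·m clockwise.
Crate: 58.9 × 9.81 = 577.8 N down at 1.13 m → arm 1.13 m, τ = 577.8 × 1.13 = 652.9 N·m clockwise.
Speaker: 23.9 × 9.81 = 234.5 N down at 1.33 m → arm 1.33 m, τ = 234.5 × 1.33 = 311.9 N·m clockwise.
Sack of grain: 30.9 × 9.81 = 303.1 N down at 0.81 m → arm 0.81 m, τ = 303.1 × 0.81 = 245.5 N·m clockwise.
Total clockwise load moment = 1373 N·m.
The cable tension T acts at 1.35 m; only its component perpendicular to the bar, T sinθ, produces torque. sin 49.2° = 0.757.
Setting net torque to zero: T × 1.35 × 0.757 = 1373 → T = 1373 / 1.022 = 1340 N.

T ≈ 1340 N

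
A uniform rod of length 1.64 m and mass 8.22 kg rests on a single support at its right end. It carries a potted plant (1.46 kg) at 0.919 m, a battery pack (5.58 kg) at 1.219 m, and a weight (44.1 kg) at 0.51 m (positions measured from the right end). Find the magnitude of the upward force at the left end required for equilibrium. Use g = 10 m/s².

F ≈ 228 N

Sum moments about the right end (the unknown pivot reaction has zero arm there).
Beam weight: 8.22 × 10 = 82.2 N down at 0.82 m → arm 0.82 m, τ = 82.2 × 0.82 = 67.4 N·m counterclockwise.
Potted plant: 1.46 × 10 = 14.6 N down at 0.919 m → arm 0.919 m, τ = 14.6 × 0.919 = 13.42 N·m counterclockwise.
Battery pack: 5.58 × 10 = 55.8 N down at 1.219 m → arm 1.219 m, τ = 55.8 × 1.219 = 68.02 N·m counterclockwise.
Weight: 44.1 × 10 = 441 N down at 0.51 m → arm 0.51 m, τ = 441 × 0.51 = 224.9 N·m counterclockwise.
Net moment of the loads = 373.7 N·m counterclockwise.
The upward force F acts at the left end, arm 1.64 m, giving F × 1.64 clockwise.
Στ = 0 ⇒ F × 1.64 = 373.7 ⇒ F = 373.7 / 1.64 = 228 N.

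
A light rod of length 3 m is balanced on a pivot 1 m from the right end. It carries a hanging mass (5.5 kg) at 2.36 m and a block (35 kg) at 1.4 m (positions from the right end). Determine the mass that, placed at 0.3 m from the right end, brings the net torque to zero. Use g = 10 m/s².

m ≈ 30.7 kg

Sum moments about the pivot (at 1 m from the right end) (the support reaction has zero arm there).
Hanging mass: 5.5 × 10 = 55 N down at 2.36 m → arm 1.36 m, τ = 55 × 1.36 = 74.8 N·m counterclockwise.
Block: 35 × 10 = 350 N down at 1.4 m → arm 0.4 m, τ = 350 × 0.4 = 140 N·m counterclockwise.
Net moment of known loads = 214.8 N·m counterclockwise.
An unknown mass m at 0.3 m has arm 0.7 m; its moment is m·g·0.7 clockwise.
For rotational equilibrium, m × 10 × 0.7 = 214.8, so m = 214.8 / (10 × 0.7) = 30.7 kg.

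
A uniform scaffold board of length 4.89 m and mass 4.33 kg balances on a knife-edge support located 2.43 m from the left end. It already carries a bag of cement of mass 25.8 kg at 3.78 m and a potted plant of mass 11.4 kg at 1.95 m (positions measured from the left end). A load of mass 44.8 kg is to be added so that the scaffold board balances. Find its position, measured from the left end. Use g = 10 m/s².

Choose the knife-edge support (at 2.43 m from the left end) as the axis so the support reaction has zero arm there.
Beam weight: 4.33 × 10 = 43.3 N down at 2.445 m → arm 0.015 m, τ = 43.3 × 0.015 = 0.6495 N·m clockwise.
Bag of cement: 25.8 × 10 = 258 N down at 3.78 m → arm 1.35 m, τ = 258 × 1.35 = 348.3 N·m clockwise.
Potted plant: 11.4 × 10 = 114 N down at 1.95 m → arm 0.48 m, τ = 114 × 0.48 = 54.72 N·m counterclockwise.
Net moment of existing loads = 294.2 N·m clockwise.
The load weighs 44.8 × 10 = 448 N and must supply an equal counterclockwise moment, so its lever arm about the knife-edge support is 294.2 / 448 = 0.657 m.
That puts it at 2.43 − 0.657 = 1.77 m from the left end.

x ≈ 1.77 m from the left end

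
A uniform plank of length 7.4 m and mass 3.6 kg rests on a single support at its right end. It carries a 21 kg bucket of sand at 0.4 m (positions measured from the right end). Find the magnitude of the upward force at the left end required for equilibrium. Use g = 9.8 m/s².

About the right end:
Beam weight: 3.6 × 9.8 = 35.28 N down at 3.7 m → arm 3.7 m, τ = 35.28 × 3.7 = 130.5 N·m counterclockwise.
Bucket of sand: 21 × 9.8 = 205.8 N down at 0.4 m → arm 0.4 m, τ = 205.8 × 0.4 = 82.32 N·m counterclockwise.
Net moment of the loads = 212.8 N·m counterclockwise.
The upward force F acts at the left end, arm 7.4 m, giving F × 7.4 clockwise.
For rotational equilibrium, F × 7.4 = 212.8, so F = 212.8 / 7.4 = 28.8 N.

F ≈ 28.8 N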